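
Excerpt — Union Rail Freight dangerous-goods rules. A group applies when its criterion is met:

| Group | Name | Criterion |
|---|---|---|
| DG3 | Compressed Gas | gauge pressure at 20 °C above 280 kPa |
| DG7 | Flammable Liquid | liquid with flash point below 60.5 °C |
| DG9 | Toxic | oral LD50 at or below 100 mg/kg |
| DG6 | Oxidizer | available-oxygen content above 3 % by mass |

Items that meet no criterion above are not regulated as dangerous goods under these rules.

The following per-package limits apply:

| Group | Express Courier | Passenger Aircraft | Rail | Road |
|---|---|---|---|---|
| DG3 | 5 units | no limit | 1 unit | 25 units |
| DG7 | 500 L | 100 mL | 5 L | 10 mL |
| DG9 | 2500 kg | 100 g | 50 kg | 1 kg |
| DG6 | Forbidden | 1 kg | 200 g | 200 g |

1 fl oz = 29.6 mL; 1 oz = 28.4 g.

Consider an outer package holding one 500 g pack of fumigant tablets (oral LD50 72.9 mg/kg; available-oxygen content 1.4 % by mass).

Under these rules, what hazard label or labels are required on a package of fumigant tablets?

With oral LD50 72.9 mg/kg (≤ 100 mg/kg), the fumigant tablets fall in Group DG9.
Only the Group DG9 label is required.

Group DG9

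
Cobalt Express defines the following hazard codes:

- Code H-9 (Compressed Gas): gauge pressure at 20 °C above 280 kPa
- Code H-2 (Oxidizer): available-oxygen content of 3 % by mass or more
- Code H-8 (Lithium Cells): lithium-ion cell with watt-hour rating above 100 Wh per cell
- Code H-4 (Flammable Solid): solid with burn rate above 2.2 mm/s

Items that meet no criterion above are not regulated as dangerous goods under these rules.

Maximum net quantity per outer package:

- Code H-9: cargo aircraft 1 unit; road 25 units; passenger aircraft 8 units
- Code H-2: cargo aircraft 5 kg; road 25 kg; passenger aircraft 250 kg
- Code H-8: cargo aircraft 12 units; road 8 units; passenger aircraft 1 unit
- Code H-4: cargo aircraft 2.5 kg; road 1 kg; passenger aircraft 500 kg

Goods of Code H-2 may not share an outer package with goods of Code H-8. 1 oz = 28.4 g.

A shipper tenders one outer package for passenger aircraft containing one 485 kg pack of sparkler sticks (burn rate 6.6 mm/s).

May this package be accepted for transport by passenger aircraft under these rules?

Yes

Burn rate 6.6 mm/s meets the Code H-4 criterion (Flammable Solid), so the sparkler sticks are Code H-4.
Code H-4 quantity: 485 kg.
That is within the Code H-4 passenger aircraft limit of 500 kg.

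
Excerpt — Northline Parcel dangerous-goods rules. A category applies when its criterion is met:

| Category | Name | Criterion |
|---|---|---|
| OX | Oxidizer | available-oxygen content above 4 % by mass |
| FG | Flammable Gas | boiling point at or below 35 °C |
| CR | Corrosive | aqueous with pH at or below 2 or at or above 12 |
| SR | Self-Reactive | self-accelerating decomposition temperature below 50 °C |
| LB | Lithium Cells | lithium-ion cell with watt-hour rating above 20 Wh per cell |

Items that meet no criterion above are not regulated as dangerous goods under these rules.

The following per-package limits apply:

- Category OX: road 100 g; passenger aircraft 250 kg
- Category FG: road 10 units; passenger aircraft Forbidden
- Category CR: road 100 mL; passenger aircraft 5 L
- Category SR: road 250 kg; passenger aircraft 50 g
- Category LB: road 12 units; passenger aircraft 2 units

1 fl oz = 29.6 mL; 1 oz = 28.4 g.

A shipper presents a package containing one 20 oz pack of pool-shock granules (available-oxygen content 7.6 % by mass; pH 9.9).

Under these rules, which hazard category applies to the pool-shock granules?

With available-oxygen content 7.6 % by mass (> 4 % by mass), the pool-shock granules fall in Category OX.

Category OX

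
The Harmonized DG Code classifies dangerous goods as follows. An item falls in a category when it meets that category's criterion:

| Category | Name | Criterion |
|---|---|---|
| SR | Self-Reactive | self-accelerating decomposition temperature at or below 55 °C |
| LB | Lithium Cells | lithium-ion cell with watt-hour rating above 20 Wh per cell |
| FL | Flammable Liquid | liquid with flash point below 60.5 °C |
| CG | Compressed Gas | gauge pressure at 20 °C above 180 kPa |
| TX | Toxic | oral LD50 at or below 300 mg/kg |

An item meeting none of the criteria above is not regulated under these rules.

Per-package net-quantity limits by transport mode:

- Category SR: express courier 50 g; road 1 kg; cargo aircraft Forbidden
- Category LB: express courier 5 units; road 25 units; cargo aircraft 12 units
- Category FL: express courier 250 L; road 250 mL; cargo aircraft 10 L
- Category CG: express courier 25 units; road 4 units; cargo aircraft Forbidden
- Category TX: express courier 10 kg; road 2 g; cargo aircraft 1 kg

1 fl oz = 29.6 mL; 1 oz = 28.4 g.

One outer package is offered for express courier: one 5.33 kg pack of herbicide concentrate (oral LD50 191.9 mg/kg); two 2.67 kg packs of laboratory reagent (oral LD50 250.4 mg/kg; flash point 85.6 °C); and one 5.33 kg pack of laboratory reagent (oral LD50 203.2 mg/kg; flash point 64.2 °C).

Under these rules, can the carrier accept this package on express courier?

Oral LD50 191.9 mg/kg meets the Category TX criterion (Toxic), so the herbicide concentrate is Category TX.
Laboratory reagent: oral LD50 250.4 mg/kg ≤ 300 mg/kg → Category TX (Toxic).
The laboratory reagent has oral LD50 203.2 mg/kg, which is ≤ 300 mg/kg, so it is Category TX (Toxic).
Category TX net quantity: 5.33 kg + (two 2.67 kg packs = 5.34 kg) + 5.33 kg = 16 kg.
16 kg exceeds the express courier limit of 10 kg for Category TX.

No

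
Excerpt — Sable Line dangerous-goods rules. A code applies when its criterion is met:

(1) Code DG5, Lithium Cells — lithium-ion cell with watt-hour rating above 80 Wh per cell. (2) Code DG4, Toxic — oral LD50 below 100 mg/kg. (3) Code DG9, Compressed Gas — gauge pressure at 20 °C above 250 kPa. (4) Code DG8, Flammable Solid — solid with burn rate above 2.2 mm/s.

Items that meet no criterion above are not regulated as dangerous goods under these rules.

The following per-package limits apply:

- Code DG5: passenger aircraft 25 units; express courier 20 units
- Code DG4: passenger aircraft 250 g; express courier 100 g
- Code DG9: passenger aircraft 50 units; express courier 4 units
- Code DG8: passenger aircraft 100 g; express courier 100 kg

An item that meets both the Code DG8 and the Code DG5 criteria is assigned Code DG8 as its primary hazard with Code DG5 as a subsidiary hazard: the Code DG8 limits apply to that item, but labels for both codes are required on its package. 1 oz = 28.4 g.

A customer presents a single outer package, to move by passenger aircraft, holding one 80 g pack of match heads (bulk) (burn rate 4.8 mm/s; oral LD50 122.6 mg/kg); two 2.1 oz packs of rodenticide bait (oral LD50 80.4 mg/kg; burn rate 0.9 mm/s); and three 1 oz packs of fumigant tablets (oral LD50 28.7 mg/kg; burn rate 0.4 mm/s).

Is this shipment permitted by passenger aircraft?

With burn rate 4.8 mm/s (> 2.2 mm/s), the match heads (bulk) fall in Code DG8.
Oral LD50 80.4 mg/kg meets the Code DG4 criterion (Toxic), so the rodenticide bait is Code DG4.
The fumigant tablets have oral LD50 28.7 mg/kg, which is < 100 mg/kg, so they are Code DG4 (Toxic).
Code DG8 quantity: 80 g.
That is within the Code DG8 passenger aircraft limit of 100 g.
Total Code DG4: (two 2.1 oz packs = 119.28 g) + (three 1 oz packs = 85.2 g) = 204.48 g.
That is within the Code DG4 passenger aircraft limit of 250 g.
Every hazard code is within its passenger aircraft limit and no segregation rule is violated.

Yes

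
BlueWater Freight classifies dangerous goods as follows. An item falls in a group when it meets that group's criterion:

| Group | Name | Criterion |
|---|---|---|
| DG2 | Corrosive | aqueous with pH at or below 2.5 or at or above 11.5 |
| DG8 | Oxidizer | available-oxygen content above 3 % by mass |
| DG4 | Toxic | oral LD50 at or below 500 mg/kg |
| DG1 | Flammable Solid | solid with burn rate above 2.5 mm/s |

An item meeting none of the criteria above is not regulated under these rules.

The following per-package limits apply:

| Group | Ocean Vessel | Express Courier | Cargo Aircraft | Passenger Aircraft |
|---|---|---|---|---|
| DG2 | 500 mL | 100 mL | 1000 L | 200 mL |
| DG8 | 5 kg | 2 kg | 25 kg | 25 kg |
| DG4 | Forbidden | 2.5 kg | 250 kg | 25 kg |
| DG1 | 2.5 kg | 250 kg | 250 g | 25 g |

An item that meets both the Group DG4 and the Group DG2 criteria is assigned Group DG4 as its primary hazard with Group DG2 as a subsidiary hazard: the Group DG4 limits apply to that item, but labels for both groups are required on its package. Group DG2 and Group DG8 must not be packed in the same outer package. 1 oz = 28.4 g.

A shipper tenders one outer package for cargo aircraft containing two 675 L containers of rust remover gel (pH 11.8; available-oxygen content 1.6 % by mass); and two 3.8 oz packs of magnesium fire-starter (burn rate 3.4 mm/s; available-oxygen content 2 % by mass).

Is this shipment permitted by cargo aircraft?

The rust remover gel has pH 11.8, which is ≥ 11.5, so it is Group DG2 (Corrosive).
With burn rate 3.4 mm/s (> 2.5 mm/s), the magnesium fire-starter falls in Group DG1.
Group DG1 quantity: two 3.8 oz packs = 215.84 g.
215.84 g is within the cargo aircraft limit of 250 g for Group DG1.
Group DG2 quantity: two 675 L containers = 1350 L.
That exceeds the Group DG2 cargo aircraft limit of 1000 L.
The segregation rule (Group DG2 with Group DG8) does not apply to Group DG1 with Group DG2.

No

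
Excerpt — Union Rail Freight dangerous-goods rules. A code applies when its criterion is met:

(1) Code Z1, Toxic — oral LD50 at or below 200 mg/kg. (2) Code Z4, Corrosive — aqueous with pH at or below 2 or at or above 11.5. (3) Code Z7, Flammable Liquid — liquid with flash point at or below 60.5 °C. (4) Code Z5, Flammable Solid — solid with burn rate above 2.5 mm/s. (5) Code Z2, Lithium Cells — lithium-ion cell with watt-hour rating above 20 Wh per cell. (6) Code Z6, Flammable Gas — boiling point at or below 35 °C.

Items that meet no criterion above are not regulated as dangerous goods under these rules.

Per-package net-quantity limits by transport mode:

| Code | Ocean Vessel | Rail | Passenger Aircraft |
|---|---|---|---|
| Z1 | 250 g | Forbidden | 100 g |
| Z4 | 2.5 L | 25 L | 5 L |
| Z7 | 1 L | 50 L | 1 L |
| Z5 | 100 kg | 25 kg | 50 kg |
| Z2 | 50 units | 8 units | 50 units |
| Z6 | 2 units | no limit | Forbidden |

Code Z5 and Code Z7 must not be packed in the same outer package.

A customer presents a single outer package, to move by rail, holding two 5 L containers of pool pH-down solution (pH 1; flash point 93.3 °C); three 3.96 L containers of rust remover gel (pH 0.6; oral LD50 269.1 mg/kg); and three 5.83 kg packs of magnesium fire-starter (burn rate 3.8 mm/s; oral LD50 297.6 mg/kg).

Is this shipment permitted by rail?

With pH 1 (≤ 2), the pool pH-down solution falls in Code Z4.
With pH 0.6 (≤ 2), the rust remover gel falls in Code Z4.
With burn rate 3.8 mm/s (> 2.5 mm/s), the magnesium fire-starter falls in Code Z5.
Code Z5 quantity: three 5.83 kg packs = 17.49 kg.
17.49 kg is within the rail limit of 25 kg for Code Z5.
Total Code Z4: (two 5 L containers = 10 L) + (three 3.96 L containers = 11.88 L) = 21.88 L.
21.88 L is within the rail limit of 25 L for Code Z4.
The segregation rule (Code Z5 with Code Z7) does not apply to Code Z5 with Code Z4.
Every hazard code is within its rail limit and no segregation rule is violated.

Yes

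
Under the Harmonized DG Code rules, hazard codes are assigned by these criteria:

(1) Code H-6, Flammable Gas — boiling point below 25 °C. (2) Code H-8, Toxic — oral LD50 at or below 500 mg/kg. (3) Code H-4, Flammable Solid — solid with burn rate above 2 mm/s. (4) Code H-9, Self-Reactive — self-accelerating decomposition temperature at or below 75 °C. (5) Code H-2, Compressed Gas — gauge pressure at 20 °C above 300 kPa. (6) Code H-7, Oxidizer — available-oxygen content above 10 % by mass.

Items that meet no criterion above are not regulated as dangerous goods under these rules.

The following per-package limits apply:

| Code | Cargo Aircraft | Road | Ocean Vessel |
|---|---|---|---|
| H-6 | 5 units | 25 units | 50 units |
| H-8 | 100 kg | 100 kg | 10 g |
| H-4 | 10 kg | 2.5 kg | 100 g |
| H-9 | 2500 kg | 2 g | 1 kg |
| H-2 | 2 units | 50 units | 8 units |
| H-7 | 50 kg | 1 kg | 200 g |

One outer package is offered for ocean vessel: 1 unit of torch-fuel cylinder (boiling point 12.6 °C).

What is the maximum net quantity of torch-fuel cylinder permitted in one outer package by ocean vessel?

50 units

The torch-fuel cylinder has boiling point 12.6 °C, which is < 25 °C, so it is Code H-6 (Flammable Gas).
The ocean vessel limit for Code H-6 is 50 units.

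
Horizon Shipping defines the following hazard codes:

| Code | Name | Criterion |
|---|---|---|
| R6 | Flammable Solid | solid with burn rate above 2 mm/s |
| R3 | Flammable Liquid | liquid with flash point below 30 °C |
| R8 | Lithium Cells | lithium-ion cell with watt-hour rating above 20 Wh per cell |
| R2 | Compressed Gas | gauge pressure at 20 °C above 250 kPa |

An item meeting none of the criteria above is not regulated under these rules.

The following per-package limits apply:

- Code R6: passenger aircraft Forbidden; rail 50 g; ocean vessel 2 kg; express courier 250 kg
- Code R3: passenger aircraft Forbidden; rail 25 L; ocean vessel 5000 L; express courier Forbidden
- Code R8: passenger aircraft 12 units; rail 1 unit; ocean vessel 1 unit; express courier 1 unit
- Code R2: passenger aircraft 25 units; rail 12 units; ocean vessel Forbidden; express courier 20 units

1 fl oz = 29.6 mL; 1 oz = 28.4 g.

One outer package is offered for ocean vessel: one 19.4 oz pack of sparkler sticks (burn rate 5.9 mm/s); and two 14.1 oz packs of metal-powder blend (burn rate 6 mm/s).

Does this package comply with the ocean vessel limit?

The sparkler sticks have burn rate 5.9 mm/s, which is > 2 mm/s, so they are Code R6 (Flammable Solid).
Metal-powder blend: burn rate 6 mm/s > 2 mm/s → Code R6 (Flammable Solid).
Total Code R6: (one 19.4 oz pack = 550.96 g) + (two 14.1 oz packs = 800.88 g) = 1351.84 g.
That is within the Code R6 ocean vessel limit of 2 kg.

Yes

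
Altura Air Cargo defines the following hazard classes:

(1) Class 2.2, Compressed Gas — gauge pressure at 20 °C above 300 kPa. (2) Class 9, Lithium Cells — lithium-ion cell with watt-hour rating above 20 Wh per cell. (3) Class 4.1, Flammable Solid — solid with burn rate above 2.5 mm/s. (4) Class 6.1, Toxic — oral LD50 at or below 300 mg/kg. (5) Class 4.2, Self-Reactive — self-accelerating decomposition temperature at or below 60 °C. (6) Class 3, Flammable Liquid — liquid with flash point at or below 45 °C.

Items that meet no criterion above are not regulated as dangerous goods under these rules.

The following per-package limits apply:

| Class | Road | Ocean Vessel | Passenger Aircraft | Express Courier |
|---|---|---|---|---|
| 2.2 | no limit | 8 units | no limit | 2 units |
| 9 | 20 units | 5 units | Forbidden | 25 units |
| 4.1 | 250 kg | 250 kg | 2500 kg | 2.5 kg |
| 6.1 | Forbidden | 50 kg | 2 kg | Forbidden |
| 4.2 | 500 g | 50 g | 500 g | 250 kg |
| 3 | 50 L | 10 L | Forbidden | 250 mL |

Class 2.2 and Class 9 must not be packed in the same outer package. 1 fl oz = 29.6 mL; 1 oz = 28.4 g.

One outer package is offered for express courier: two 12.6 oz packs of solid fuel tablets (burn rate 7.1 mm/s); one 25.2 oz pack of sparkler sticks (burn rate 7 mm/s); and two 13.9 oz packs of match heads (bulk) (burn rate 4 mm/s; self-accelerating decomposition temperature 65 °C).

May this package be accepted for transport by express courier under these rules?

Yes

Solid fuel tablets: burn rate 7.1 mm/s > 2.5 mm/s → Class 4.1 (Flammable Solid).
With burn rate 7 mm/s (> 2.5 mm/s), the sparkler sticks fall in Class 4.1.
The match heads (bulk) have burn rate 4 mm/s, which is > 2.5 mm/s, so they are Class 4.1 (Flammable Solid).
Class 4.1 net quantity: (two 12.6 oz packs = 715.68 g) + (one 25.2 oz pack = 715.68 g) + (two 13.9 oz packs = 789.52 g) = 2220.88 g.
That is within the Class 4.1 express courier limit of 2.5 kg.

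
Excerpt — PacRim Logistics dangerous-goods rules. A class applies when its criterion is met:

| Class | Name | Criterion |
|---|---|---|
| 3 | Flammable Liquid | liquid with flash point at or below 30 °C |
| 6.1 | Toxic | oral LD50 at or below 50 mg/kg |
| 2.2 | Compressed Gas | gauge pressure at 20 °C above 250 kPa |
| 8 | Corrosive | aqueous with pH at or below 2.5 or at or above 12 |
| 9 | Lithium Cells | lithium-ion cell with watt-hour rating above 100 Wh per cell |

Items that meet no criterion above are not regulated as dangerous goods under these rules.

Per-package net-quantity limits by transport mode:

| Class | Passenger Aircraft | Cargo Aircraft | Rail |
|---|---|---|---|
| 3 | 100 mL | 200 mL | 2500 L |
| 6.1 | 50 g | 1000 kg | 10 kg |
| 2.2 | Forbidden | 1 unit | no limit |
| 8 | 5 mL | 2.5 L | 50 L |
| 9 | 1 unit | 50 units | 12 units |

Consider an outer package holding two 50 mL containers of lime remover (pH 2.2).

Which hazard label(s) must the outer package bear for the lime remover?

Class 8

With pH 2.2 (≤ 2.5), the lime remover falls in Class 8.
Only the Class 8 label is required.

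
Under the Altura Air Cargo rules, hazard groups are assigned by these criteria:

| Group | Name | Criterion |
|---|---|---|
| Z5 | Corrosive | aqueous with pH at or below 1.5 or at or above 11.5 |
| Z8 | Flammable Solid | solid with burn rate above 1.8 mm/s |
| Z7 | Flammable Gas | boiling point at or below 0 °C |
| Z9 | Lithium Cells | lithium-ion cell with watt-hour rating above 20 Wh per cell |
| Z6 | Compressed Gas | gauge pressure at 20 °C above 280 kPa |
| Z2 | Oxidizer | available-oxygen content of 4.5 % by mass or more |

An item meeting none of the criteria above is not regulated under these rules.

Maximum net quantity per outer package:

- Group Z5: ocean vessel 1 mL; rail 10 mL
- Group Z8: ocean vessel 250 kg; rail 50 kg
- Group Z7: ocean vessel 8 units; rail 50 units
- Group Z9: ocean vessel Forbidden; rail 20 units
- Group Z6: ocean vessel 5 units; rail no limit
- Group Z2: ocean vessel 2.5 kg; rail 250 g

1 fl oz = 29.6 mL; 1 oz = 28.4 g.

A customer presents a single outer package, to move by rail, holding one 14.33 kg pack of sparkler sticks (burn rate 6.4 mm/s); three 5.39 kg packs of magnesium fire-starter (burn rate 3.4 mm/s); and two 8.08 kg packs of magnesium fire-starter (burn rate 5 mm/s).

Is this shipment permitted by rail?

The sparkler sticks have burn rate 6.4 mm/s, which is > 1.8 mm/s, so they are Group Z8 (Flammable Solid).
Burn rate 3.4 mm/s meets the Group Z8 criterion (Flammable Solid), so the magnesium fire-starter is Group Z8.
Burn rate 5 mm/s meets the Group Z8 criterion (Flammable Solid), so the magnesium fire-starter is Group Z8.
Group Z8 net quantity: 14.33 kg + (three 5.39 kg packs = 16.17 kg) + (two 8.08 kg packs = 16.16 kg) = 46.66 kg.
46.66 kg ≤ 50 kg (rail limit, Group Z8) — within limit.

Yes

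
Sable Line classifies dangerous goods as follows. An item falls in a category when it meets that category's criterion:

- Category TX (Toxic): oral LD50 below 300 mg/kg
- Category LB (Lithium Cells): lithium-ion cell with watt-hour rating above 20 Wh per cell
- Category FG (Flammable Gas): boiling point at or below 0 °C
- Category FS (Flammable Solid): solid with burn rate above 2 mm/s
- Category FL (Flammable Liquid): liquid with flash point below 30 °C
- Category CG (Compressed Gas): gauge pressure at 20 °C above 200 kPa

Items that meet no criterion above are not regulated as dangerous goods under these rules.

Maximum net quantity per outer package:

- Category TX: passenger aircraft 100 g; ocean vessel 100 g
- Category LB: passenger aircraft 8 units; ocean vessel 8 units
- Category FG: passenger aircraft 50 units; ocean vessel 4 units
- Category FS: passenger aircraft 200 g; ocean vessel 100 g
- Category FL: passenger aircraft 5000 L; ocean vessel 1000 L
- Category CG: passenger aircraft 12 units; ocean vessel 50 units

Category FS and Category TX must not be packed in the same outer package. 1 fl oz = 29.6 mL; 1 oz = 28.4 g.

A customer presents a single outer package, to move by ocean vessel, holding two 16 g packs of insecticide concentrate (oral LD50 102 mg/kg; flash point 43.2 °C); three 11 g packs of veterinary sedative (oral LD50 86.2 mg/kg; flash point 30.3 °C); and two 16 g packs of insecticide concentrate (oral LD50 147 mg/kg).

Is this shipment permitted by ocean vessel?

Yes

The insecticide concentrate has oral LD50 102 mg/kg, which is < 300 mg/kg, so it is Category TX (Toxic).
Oral LD50 86.2 mg/kg meets the Category TX criterion (Toxic), so the veterinary sedative is Category TX.
Insecticide concentrate: oral LD50 147 mg/kg < 300 mg/kg → Category TX (Toxic).
Category TX net quantity: (two 16 g packs = 32 g) + (three 11 g packs = 33 g) + (two 16 g packs = 32 g) = 97 g.
That is within the Category TX ocean vessel limit of 100 g.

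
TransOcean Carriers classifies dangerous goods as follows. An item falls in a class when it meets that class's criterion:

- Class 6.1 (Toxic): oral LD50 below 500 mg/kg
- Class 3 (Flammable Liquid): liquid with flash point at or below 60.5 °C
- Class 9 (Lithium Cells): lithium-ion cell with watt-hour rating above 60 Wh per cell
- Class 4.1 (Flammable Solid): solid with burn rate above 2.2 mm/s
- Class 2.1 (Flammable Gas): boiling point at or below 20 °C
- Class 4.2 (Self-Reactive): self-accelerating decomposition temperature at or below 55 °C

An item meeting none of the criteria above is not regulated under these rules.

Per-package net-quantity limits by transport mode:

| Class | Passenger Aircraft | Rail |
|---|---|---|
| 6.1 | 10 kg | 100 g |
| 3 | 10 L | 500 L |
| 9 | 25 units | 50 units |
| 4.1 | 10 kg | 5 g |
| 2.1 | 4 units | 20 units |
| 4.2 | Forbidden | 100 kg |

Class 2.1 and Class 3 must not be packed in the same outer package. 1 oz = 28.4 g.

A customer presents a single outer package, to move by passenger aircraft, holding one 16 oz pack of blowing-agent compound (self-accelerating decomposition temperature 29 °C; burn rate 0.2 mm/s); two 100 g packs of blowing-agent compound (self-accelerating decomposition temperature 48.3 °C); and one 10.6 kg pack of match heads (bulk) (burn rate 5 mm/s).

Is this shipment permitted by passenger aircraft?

The blowing-agent compound has self-accelerating decomposition temperature 29 °C, which is ≤ 55 °C, so it is Class 4.2 (Self-Reactive).
With self-accelerating decomposition temperature 48.3 °C (≤ 55 °C), the blowing-agent compound falls in Class 4.2.
The match heads (bulk) have burn rate 5 mm/s, which is > 2.2 mm/s, so they are Class 4.1 (Flammable Solid).
Total Class 4.2: (one 16 oz pack = 454.4 g) + (two 100 g packs = 200 g) = 654.4 g.
Class 4.2 is Forbidden by passenger aircraft.
Class 4.1 quantity: 10.6 kg.
10.6 kg > 10 kg (passenger aircraft limit, Class 4.1) — over the limit.
The segregation rule (Class 2.1 with Class 3) does not apply to Class 4.2 with Class 4.1.

No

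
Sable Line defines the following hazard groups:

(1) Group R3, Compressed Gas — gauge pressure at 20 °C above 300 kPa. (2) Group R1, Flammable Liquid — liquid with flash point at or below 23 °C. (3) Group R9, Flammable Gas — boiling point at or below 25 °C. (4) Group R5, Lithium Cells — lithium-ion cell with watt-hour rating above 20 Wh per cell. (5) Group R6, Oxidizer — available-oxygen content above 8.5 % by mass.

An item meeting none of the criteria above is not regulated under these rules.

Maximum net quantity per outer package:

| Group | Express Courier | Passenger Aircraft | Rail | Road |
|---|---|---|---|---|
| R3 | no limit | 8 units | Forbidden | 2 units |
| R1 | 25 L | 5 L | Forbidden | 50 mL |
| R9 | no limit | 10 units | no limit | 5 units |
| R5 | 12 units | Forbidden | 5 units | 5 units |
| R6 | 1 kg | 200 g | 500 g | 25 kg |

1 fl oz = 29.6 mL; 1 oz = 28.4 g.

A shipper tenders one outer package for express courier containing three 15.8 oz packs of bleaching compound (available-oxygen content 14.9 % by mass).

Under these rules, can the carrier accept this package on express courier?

No

Bleaching compound: available-oxygen content 14.9 % by mass > 8.5 % by mass → Group R6 (Oxidizer).
Group R6 quantity: three 15.8 oz packs = 1346.16 g.
1346.16 g exceeds the express courier limit of 1 kg for Group R6.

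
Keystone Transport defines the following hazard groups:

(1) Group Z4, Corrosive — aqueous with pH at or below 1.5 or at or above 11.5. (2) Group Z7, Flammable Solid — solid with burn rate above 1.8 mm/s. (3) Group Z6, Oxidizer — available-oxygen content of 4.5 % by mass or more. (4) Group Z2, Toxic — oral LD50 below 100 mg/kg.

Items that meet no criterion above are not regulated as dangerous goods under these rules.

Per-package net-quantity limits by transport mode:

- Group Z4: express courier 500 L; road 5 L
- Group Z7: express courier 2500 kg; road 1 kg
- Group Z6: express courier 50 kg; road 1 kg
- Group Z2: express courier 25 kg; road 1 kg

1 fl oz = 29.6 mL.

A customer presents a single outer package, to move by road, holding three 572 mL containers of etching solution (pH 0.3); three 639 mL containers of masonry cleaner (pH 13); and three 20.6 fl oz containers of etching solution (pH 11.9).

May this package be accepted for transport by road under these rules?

Etching solution: pH 0.3 ≤ 1.5 → Group Z4 (Corrosive).
Masonry cleaner: pH 13 ≥ 11.5 → Group Z4 (Corrosive).
pH 11.9 meets the Group Z4 criterion (Corrosive), so the etching solution is Group Z4.
Group Z4 net quantity: (three 572 mL containers = 1.716 L) + (three 639 mL containers = 1.917 L) + (three 20.6 fl oz containers = 1829.28 mL) = 5462.28 mL.
5462.28 mL exceeds the road limit of 5 L for Group Z4.

No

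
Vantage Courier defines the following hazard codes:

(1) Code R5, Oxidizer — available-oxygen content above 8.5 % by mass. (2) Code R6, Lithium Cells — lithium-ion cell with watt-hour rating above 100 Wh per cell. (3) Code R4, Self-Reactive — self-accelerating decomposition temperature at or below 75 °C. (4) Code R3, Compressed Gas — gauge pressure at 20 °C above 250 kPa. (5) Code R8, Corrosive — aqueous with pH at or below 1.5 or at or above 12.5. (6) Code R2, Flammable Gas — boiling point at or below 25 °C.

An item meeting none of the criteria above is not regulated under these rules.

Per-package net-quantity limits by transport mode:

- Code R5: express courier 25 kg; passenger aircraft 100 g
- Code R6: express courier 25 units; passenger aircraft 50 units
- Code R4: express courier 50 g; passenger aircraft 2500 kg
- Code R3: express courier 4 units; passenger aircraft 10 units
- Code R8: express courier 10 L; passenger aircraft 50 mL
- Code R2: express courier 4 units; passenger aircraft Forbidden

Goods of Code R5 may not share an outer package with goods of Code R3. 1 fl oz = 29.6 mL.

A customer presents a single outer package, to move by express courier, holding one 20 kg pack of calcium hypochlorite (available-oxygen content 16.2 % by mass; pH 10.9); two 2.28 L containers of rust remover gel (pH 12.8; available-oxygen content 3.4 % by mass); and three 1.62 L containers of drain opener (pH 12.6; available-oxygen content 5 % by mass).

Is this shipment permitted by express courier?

Yes

With available-oxygen content 16.2 % by mass (> 8.5 % by mass), the calcium hypochlorite falls in Code R5.
With pH 12.8 (≥ 12.5), the rust remover gel falls in Code R8.
The drain opener has pH 12.6, which is ≥ 12.5, so it is Code R8 (Corrosive).
Code R5 quantity: 20 kg.
That is within the Code R5 express courier limit of 25 kg.
Code R8 net quantity: (two 2.28 L containers = 4.56 L) + (three 1.62 L containers = 4.86 L) = 9.42 L.
9.42 L ≤ 10 L (express courier limit, Code R8) — within limit.
The segregation rule (Code R5 with Code R3) does not apply to Code R5 with Code R8.
Every hazard code is within its express courier limit and no segregation rule is violated.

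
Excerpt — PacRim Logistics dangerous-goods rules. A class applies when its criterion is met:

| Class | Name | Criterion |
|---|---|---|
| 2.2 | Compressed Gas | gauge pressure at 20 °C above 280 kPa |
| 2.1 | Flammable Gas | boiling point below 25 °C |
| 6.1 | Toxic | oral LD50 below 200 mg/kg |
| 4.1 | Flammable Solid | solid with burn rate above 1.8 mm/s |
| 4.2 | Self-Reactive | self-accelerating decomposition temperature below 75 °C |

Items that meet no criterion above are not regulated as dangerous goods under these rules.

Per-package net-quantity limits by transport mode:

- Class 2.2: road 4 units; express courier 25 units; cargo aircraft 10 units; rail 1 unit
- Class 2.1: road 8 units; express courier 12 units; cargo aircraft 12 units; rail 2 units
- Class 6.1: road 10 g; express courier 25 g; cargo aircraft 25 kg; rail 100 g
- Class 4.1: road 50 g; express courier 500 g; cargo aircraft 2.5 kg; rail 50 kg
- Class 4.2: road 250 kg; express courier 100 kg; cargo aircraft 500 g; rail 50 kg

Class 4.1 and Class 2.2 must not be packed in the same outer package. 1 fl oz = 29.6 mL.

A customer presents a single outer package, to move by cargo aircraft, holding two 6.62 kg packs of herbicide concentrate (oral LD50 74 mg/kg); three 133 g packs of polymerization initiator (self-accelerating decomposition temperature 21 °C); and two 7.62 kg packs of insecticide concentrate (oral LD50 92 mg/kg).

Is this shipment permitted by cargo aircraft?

With oral LD50 74 mg/kg (< 200 mg/kg), the herbicide concentrate falls in Class 6.1.
With self-accelerating decomposition temperature 21 °C (< 75 °C), the polymerization initiator falls in Class 4.2.
Insecticide concentrate: oral LD50 92 mg/kg < 200 mg/kg → Class 6.1 (Toxic).
Class 6.1 net quantity: (two 6.62 kg packs = 13.24 kg) + (two 7.62 kg packs = 15.24 kg) = 28.48 kg.
That exceeds the Class 6.1 cargo aircraft limit of 25 kg.
Class 4.2 quantity: three 133 g packs = 399 g.
399 g is within the cargo aircraft limit of 500 g for Class 4.2.
The segregation rule (Class 4.1 with Class 2.2) does not apply to Class 6.1 with Class 4.2.

No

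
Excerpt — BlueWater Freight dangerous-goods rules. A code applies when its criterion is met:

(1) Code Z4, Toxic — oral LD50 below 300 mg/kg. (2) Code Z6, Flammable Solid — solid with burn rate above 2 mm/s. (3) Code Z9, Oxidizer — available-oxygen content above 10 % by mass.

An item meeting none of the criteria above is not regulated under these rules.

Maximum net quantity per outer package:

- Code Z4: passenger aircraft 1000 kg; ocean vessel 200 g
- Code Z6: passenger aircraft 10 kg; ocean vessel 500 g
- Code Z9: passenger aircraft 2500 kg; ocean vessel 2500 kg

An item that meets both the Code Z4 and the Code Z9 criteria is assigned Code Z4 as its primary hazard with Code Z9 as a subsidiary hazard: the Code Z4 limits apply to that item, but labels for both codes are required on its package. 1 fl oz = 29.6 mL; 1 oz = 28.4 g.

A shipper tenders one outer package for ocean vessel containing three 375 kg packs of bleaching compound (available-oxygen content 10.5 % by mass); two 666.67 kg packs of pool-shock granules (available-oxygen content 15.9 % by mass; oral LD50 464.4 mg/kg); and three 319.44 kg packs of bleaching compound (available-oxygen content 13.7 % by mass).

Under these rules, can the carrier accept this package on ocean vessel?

No

With available-oxygen content 10.5 % by mass (> 10 % by mass), the bleaching compound falls in Code Z9.
Available-oxygen content 15.9 % by mass meets the Code Z9 criterion (Oxidizer), so the pool-shock granules are Code Z9.
Bleaching compound: available-oxygen content 13.7 % by mass > 10 % by mass → Code Z9 (Oxidizer).
Total Code Z9: (three 375 kg packs = 1125 kg) + (two 666.67 kg packs = 1333.34 kg) + (three 319.44 kg packs = 958.32 kg) = 3416.66 kg.
3416.66 kg exceeds the ocean vessel limit of 2500 kg for Code Z9.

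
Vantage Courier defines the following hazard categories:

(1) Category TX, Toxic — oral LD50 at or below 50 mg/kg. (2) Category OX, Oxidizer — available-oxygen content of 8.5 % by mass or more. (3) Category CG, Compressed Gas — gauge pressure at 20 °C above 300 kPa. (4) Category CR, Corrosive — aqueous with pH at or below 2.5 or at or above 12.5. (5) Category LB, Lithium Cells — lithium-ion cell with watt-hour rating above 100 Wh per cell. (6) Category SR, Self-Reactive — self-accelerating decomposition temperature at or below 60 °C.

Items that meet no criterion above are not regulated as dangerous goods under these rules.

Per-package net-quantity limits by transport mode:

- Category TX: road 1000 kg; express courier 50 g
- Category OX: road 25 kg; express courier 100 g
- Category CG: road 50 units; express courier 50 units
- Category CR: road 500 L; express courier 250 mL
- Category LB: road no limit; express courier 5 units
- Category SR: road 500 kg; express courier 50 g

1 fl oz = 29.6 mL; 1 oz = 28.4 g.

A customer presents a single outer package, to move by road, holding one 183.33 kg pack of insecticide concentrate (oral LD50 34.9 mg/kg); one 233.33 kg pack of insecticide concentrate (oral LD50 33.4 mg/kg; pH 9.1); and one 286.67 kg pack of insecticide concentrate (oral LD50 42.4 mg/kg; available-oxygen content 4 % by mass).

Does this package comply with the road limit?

Yes

The insecticide concentrate has oral LD50 34.9 mg/kg, which is ≤ 50 mg/kg, so it is Category TX (Toxic).
Insecticide concentrate: oral LD50 33.4 mg/kg ≤ 50 mg/kg → Category TX (Toxic).
The insecticide concentrate has oral LD50 42.4 mg/kg, which is ≤ 50 mg/kg, so it is Category TX (Toxic).
Category TX net quantity: 183.33 kg + 233.33 kg + 286.67 kg = 703.33 kg.
703.33 kg ≤ 1000 kg (road limit, Category TX) — within limit.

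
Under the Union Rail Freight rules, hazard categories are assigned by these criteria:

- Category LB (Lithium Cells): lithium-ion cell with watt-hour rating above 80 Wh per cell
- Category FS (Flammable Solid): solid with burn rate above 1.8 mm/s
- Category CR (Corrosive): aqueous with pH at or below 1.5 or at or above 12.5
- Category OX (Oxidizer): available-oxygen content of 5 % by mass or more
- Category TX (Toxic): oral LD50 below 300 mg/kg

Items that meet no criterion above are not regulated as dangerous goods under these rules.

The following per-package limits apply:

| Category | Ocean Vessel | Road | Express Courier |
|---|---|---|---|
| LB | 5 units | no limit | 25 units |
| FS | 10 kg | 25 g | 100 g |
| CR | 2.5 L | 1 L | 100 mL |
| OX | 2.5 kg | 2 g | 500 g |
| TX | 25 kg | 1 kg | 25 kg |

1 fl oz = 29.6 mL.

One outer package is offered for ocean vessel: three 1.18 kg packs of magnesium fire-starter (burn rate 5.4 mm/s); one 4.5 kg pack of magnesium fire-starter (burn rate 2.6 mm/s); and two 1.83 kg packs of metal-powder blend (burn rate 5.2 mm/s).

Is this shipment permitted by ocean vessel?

With burn rate 5.4 mm/s (> 1.8 mm/s), the magnesium fire-starter falls in Category FS.
The magnesium fire-starter has burn rate 2.6 mm/s, which is > 1.8 mm/s, so it is Category FS (Flammable Solid).
With burn rate 5.2 mm/s (> 1.8 mm/s), the metal-powder blend falls in Category FS.
Category FS net quantity: (three 1.18 kg packs = 3.54 kg) + 4.5 kg + (two 1.83 kg packs = 3.66 kg) = 11.7 kg.
That exceeds the Category FS ocean vessel limit of 10 kg.

No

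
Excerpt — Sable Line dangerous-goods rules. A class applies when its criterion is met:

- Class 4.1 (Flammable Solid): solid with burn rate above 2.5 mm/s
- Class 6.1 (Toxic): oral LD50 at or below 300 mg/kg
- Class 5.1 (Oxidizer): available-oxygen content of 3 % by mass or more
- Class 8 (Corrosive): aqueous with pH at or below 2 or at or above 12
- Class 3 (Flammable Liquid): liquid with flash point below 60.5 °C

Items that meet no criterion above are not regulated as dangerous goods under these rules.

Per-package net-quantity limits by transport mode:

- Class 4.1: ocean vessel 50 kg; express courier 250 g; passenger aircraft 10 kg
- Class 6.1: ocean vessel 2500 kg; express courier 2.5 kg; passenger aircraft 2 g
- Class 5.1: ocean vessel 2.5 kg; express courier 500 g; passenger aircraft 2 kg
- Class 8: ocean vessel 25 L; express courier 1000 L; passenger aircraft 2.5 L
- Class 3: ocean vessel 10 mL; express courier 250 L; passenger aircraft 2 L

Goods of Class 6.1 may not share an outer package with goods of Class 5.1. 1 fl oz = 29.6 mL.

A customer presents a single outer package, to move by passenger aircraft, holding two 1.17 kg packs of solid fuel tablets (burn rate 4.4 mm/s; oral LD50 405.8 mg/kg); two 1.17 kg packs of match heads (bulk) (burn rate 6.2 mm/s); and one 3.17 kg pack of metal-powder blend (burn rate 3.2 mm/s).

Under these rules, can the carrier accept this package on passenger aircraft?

Solid fuel tablets: burn rate 4.4 mm/s > 2.5 mm/s → Class 4.1 (Flammable Solid).
Burn rate 6.2 mm/s meets the Class 4.1 criterion (Flammable Solid), so the match heads (bulk) are Class 4.1.
Metal-powder blend: burn rate 3.2 mm/s > 2.5 mm/s → Class 4.1 (Flammable Solid).
Class 4.1 net quantity: (two 1.17 kg packs = 2.34 kg) + (two 1.17 kg packs = 2.34 kg) + 3.17 kg = 7.85 kg.
7.85 kg is within the passenger aircraft limit of 10 kg for Class 4.1.

Yes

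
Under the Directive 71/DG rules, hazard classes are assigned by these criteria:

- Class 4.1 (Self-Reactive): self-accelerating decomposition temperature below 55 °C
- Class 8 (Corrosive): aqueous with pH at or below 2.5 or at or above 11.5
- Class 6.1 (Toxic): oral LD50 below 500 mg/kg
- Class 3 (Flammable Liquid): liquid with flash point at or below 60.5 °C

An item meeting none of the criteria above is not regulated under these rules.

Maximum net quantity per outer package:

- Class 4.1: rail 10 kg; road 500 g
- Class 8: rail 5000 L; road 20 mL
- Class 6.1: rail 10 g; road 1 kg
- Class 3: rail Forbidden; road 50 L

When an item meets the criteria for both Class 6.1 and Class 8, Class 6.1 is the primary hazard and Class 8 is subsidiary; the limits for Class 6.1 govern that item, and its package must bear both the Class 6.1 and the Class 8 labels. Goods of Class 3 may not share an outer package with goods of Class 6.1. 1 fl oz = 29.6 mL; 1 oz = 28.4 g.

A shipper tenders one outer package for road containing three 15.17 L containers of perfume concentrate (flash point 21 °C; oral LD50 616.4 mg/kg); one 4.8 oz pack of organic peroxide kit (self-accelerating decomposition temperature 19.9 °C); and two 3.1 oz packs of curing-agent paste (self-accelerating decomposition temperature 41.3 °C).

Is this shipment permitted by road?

The perfume concentrate has flash point 21 °C, which is ≤ 60.5 °C, so it is Class 3 (Flammable Liquid).
Organic peroxide kit: self-accelerating decomposition temperature 19.9 °C < 55 °C → Class 4.1 (Self-Reactive).
Curing-agent paste: self-accelerating decomposition temperature 41.3 °C < 55 °C → Class 4.1 (Self-Reactive).
Class 4.1 net quantity: (one 4.8 oz pack = 136.32 g) + (two 3.1 oz packs = 176.08 g) = 312.4 g.
312.4 g is within the road limit of 500 g for Class 4.1.
Class 3 quantity: three 15.17 L containers = 45.51 L.
45.51 L ≤ 50 L (road limit, Class 3) — within limit.
The segregation rule (Class 3 with Class 6.1) does not apply to Class 4.1 with Class 3.
Every hazard class is within its road limit and no segregation rule is violated.

Yes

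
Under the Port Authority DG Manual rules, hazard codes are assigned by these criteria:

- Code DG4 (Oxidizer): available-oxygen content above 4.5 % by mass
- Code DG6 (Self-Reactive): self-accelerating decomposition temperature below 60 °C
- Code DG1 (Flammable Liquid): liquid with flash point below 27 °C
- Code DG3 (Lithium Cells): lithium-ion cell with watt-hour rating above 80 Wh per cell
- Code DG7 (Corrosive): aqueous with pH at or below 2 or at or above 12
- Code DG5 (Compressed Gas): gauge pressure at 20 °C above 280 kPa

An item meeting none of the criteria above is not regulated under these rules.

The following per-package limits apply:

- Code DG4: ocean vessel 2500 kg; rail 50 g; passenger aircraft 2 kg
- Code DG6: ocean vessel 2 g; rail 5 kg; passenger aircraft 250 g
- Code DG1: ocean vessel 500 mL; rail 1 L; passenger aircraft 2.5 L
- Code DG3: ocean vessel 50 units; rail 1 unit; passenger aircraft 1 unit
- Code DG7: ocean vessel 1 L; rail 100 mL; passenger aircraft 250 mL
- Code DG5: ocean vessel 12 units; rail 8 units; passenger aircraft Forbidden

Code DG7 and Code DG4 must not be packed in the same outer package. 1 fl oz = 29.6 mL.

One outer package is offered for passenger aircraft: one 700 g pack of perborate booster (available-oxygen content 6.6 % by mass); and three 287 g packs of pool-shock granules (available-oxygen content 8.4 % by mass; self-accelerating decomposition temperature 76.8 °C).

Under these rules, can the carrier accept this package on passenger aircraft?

Yes

Perborate booster: available-oxygen content 6.6 % by mass > 4.5 % by mass → Code DG4 (Oxidizer).
The pool-shock granules have available-oxygen content 8.4 % by mass, which is > 4.5 % by mass, so they are Code DG4 (Oxidizer).
Code DG4 net quantity: 700 g + (three 287 g packs = 861 g) = 1.561 kg.
That is within the Code DG4 passenger aircraft limit of 2 kg.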